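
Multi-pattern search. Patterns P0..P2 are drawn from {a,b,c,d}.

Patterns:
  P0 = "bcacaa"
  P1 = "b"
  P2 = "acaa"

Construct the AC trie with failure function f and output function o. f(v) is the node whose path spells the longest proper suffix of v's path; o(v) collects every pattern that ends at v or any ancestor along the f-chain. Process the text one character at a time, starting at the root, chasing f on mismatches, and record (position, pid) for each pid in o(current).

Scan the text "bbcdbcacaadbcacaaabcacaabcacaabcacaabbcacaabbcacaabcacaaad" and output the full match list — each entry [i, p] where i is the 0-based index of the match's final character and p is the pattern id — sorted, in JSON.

Build:
Trie nodes:
  n0 'ε': a→7 b→1
  n1 'b': c→2  ←P1
  n2 'bc': a→3
  n3 'bca': c→4
  n4 'bcac': a→5
  n5 'bcaca': a→6
  n6 'bcacaa': ·  ←P0
  n7 'a': c→8
  n8 'ac': a→9
  n9 'aca': a→10
  n10 'acaa': ·  ←P2

Failure links (BFS by depth):
  fail(1) 'b': from fail(0)=0 chase 'b': 0 ⇒ 0;  out={1}∪out(0)={1}
  fail(7) 'a': from fail(0)=0 chase 'a': 0 ⇒ 0;  out=∅∪out(0)=∅
  fail(2) 'bc': from fail(1)=0 chase 'c': 0 ⇒ 0;  out=∅∪out(0)=∅
  fail(8) 'ac': from fail(7)=0 chase 'c': 0 ⇒ 0;  out=∅∪out(0)=∅
  fail(3) 'bca': from fail(2)=0 chase 'a': 0 ⇒ 7;  out=∅∪out(7)=∅
  fail(9) 'aca': from fail(8)=0 chase 'a': 0 ⇒ 7;  out=∅∪out(7)=∅
  fail(4) 'bcac': from fail(3)=7 chase 'c': 7 ⇒ 8;  out=∅∪out(8)=∅
  fail(10) 'acaa': from fail(9)=7 chase 'a': 7→0 ⇒ 7;  out={2}∪out(7)={2}
  fail(5) 'bcaca': from fail(4)=8 chase 'a': 8 ⇒ 9;  out=∅∪out(9)=∅
  fail(6) 'bcacaa': from fail(5)=9 chase 'a': 9 ⇒ 10;  out={0}∪out(10)={0,2}

Scan:
pos 0 'b': at 1  → match P1@[0:0]
pos 1 'b': at 1 ·f  → match P1@[1:1]
pos 2 'c': at 2
pos 3 'd': at 0 ·f
pos 4 'b': at 1  → match P1@[4:4]
pos 5 'c': at 2
pos 6 'a': at 3
pos 7 'c': at 4
pos 8 'a': at 5
pos 9 'a': at 6  → match P0@[4:9],P2@[6:9]
pos 10 'd': at 0 ·f
pos 11 'b': at 1  → match P1@[11:11]
pos 12 'c': at 2
pos 13 'a': at 3
pos 14 'c': at 4
pos 15 'a': at 5
pos 16 'a': at 6  → match P0@[11:16],P2@[13:16]
pos 17 'a': at 7 ·f
pos 18 'b': at 1 ·f  → match P1@[18:18]
pos 19 'c': at 2
pos 20 'a': at 3
pos 21 'c': at 4
pos 22 'a': at 5
pos 23 'a': at 6  → match P0@[18:23],P2@[20:23]
pos 24 'b': at 1 ·f  → match P1@[24:24]
pos 25 'c': at 2
pos 26 'a': at 3
pos 27 'c': at 4
pos 28 'a': at 5
pos 29 'a': at 6  → match P0@[24:29],P2@[26:29]
pos 30 'b': at 1 ·f  → match P1@[30:30]
pos 31 'c': at 2
pos 32 'a': at 3
pos 33 'c': at 4
pos 34 'a': at 5
pos 35 'a': at 6  → match P0@[30:35],P2@[32:35]
pos 36 'b': at 1 ·f  → match P1@[36:36]
pos 37 'b': at 1 ·f  → match P1@[37:37]
pos 38 'c': at 2
pos 39 'a': at 3
pos 40 'c': at 4
pos 41 'a': at 5
pos 42 'a': at 6  → match P0@[37:42],P2@[39:42]
pos 43 'b': at 1 ·f  → match P1@[43:43]
pos 44 'b': at 1 ·f  → match P1@[44:44]
pos 45 'c': at 2
pos 46 'a': at 3
pos 47 'c': at 4
pos 48 'a': at 5
pos 49 'a': at 6  → match P0@[44:49],P2@[46:49]
pos 50 'b': at 1 ·f  → match P1@[50:50]
pos 51 'c': at 2
pos 52 'a': at 3
pos 53 'c': at 4
pos 54 'a': at 5
pos 55 'a': at 6  → match P0@[50:55],P2@[52:55]
pos 56 'a': at 7 ·f
pos 57 'd': at 0 ·f

Matches: [[0,1],[1,1],[4,1],[9,0],[9,2],[11,1],[16,0],[16,2],[18,1],[23,0],[23,2],[24,1],[29,0],[29,2],[30,1],[35,0],[35,2],[36,1],[37,1],[42,0],[42,2],[43,1],[44,1],[49,0],[49,2],[50,1],[55,0],[55,2]]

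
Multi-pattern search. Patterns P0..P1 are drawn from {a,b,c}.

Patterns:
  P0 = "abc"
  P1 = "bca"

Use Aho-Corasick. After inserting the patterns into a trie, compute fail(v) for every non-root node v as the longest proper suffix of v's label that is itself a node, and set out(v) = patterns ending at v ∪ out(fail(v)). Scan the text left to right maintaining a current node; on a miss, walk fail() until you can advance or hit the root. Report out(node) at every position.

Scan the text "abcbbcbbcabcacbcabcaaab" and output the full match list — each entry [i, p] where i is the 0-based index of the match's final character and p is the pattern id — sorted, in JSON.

Build:
Trie nodes:
  n0 'ε': a→1 b→4
  n1 'a': b→2
  n2 'ab': c→3
  n3 'abc': ·  ←P0
  n4 'b': c→5
  n5 'bc': a→6
  n6 'bca': ·  ←P1

BFS fail/out derivation:
  n1('a'): parent n0 fail=0; on 'a' 0 → fail=0;  out ∅∪∅=∅
  n4('b'): parent n0 fail=0; on 'b' 0 → fail=0;  out ∅∪∅=∅
  n2('ab'): parent n1 fail=0; on 'b' 0 → fail=4;  out ∅∪∅=∅
  n5('bc'): parent n4 fail=0; on 'c' 0 → fail=0;  out ∅∪∅=∅
  n3('abc'): parent n2 fail=4; on 'c' 4 → fail=5;  out {0}∪∅={0}
  n6('bca'): parent n5 fail=0; on 'a' 0 → fail=1;  out {1}∪∅={1}

Run:
pos 0 'a': at 1
pos 1 'b': at 2
pos 2 'c': at 3  ** P0@[0:2]
pos 3 'b': at 4 (via fail)
pos 4 'b': at 4 (via fail)
pos 5 'c': at 5
pos 6 'b': at 4 (via fail)
pos 7 'b': at 4 (via fail)
pos 8 'c': at 5
pos 9 'a': at 6  ** P1@[7:9]
pos 10 'b': at 2 (via fail)
pos 11 'c': at 3  ** P0@[9:11]
pos 12 'a': at 6 (via fail)  ** P1@[10:12]
pos 13 'c': at 0 (via fail)
pos 14 'b': at 4
pos 15 'c': at 5
pos 16 'a': at 6  ** P1@[14:16]
pos 17 'b': at 2 (via fail)
pos 18 'c': at 3  ** P0@[16:18]
pos 19 'a': at 6 (via fail)  ** P1@[17:19]
pos 20 'a': at 1 (via fail)
pos 21 'a': at 1 (via fail)
pos 22 'b': at 2

All matches (sorted): [[2,0],[9,1],[11,0],[12,1],[16,1],[18,0],[19,1]]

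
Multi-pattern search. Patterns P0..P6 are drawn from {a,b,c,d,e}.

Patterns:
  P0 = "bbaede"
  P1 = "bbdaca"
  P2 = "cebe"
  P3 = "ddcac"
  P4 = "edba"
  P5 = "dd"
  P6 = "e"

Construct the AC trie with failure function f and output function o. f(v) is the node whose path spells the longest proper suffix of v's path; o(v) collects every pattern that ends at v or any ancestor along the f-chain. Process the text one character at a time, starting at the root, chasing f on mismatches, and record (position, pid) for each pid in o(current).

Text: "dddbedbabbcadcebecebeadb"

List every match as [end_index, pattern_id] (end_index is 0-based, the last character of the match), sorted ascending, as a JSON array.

Build automaton:
Trie (insert patterns):
  0='ε' goto b→1 c→11 d→15 e→20
  1='b' goto b→2
  2='bb' goto a→3 d→7
  3='bba' goto e→4
  4='bbae' goto d→5
  5='bbaed' goto e→6
  6='bbaede' goto ·  ←P0
  7='bbd' goto a→8
  8='bbda' goto c→9
  9='bbdac' goto a→10
  10='bbdaca' goto ·  ←P1
  11='c' goto e→12
  12='ce' goto b→13
  13='ceb' goto e→14
  14='cebe' goto ·  ←P2
  15='d' goto d→16
  16='dd' goto c→17  ←P5
  17='ddc' goto a→18
  18='ddca' goto c→19
  19='ddcac' goto ·  ←P3
  20='e' goto d→21  ←P6
  21='ed' goto b→22
  22='edb' goto a→23
  23='edba' goto ·  ←P4

BFS fail/out derivation:
  n1('b'): parent n0 fail=0; on 'b' 0 → fail=0;  out ∅∪∅=∅
  n11('c'): parent n0 fail=0; on 'c' 0 → fail=0;  out ∅∪∅=∅
  n15('d'): parent n0 fail=0; on 'd' 0 → fail=0;  out ∅∪∅=∅
  n20('e'): parent n0 fail=0; on 'e' 0 → fail=0;  out {6}∪∅={6}
  n2('bb'): parent n1 fail=0; on 'b' 0 → fail=1;  out ∅∪∅=∅
  n12('ce'): parent n11 fail=0; on 'e' 0 → fail=20;  out ∅∪{6}={6}
  n16('dd'): parent n15 fail=0; on 'd' 0 → fail=15;  out {5}∪∅={5}
  n21('ed'): parent n20 fail=0; on 'd' 0 → fail=15;  out ∅∪∅=∅
  n3('bba'): parent n2 fail=1; on 'a' 1→0 → fail=0;  out ∅∪∅=∅
  n7('bbd'): parent n2 fail=1; on 'd' 1→0 → fail=15;  out ∅∪∅=∅
  n13('ceb'): parent n12 fail=20; on 'b' 20→0 → fail=1;  out ∅∪∅=∅
  n17('ddc'): parent n16 fail=15; on 'c' 15→0 → fail=11;  out ∅∪∅=∅
  n22('edb'): parent n21 fail=15; on 'b' 15→0 → fail=1;  out ∅∪∅=∅
  n4('bbae'): parent n3 fail=0; on 'e' 0 → fail=20;  out ∅∪{6}={6}
  n8('bbda'): parent n7 fail=15; on 'a' 15→0 → fail=0;  out ∅∪∅=∅
  n14('cebe'): parent n13 fail=1; on 'e' 1→0 → fail=20;  out {2}∪{6}={2,6}
  n18('ddca'): parent n17 fail=11; on 'a' 11→0 → fail=0;  out ∅∪∅=∅
  n23('edba'): parent n22 fail=1; on 'a' 1→0 → fail=0;  out {4}∪∅={4}
  n5('bbaed'): parent n4 fail=20; on 'd' 20 → fail=21;  out ∅∪∅=∅
  n9('bbdac'): parent n8 fail=0; on 'c' 0 → fail=11;  out ∅∪∅=∅
  n19('ddcac'): parent n18 fail=0; on 'c' 0 → fail=11;  out {3}∪∅={3}
  n6('bbaede'): parent n5 fail=21; on 'e' 21→15→0 → fail=20;  out {0}∪{6}={0,6}
  n10('bbdaca'): parent n9 fail=11; on 'a' 11→0 → fail=0;  out {1}∪∅={1}

Run:
[0] read 'd'  n0⇒n15
[1] read 'd'  n15⇒n16  emit P5@[0:1]
[2] read 'd'  n16⇒n16 ·f  emit P5@[1:2]
[3] read 'b'  n16⇒n1 ·f
[4] read 'e'  n1⇒n20 ·f  emit P6@[4:4]
[5] read 'd'  n20⇒n21
[6] read 'b'  n21⇒n22
[7] read 'a'  n22⇒n23  emit P4@[4:7]
[8] read 'b'  n23⇒n1 ·f
[9] read 'b'  n1⇒n2
[10] read 'c'  n2⇒n11 ·f
[11] read 'a'  n11⇒n0 ·f
[12] read 'd'  n0⇒n15
[13] read 'c'  n15⇒n11 ·f
[14] read 'e'  n11⇒n12  emit P6@[14:14]
[15] read 'b'  n12⇒n13
[16] read 'e'  n13⇒n14  emit P2@[13:16],P6@[16:16]
[17] read 'c'  n14⇒n11 ·f
[18] read 'e'  n11⇒n12  emit P6@[18:18]
[19] read 'b'  n12⇒n13
[20] read 'e'  n13⇒n14  emit P2@[17:20],P6@[20:20]
[21] read 'a'  n14⇒n0 ·f
[22] read 'd'  n0⇒n15
[23] read 'b'  n15⇒n1 ·f

Result: [[1,5],[2,5],[4,6],[7,4],[14,6],[16,2],[16,6],[18,6],[20,2],[20,6]]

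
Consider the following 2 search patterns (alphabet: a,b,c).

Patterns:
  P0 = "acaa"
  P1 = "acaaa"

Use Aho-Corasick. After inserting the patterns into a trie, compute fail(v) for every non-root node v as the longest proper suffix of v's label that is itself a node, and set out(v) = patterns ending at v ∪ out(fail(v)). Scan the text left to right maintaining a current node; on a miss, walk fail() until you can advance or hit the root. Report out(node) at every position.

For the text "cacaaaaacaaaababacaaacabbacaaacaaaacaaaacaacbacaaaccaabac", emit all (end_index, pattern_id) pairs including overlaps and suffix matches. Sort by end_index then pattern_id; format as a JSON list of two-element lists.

Build automaton:
Trie nodes:
  0='ε' goto a→1
  1='a' goto c→2
  2='ac' goto a→3
  3='aca' goto a→4
  4='acaa' goto a→5  ←P0
  5='acaaa' goto ·  ←P1

BFS fail/out derivation:
  fail(1) 'a': from fail(0)=0 chase 'a': 0 ⇒ 0;  out=∅∪out(0)=∅
  fail(2) 'ac': from fail(1)=0 chase 'c': 0 ⇒ 0;  out=∅∪out(0)=∅
  fail(3) 'aca': from fail(2)=0 chase 'a': 0 ⇒ 1;  out=∅∪out(1)=∅
  fail(4) 'acaa': from fail(3)=1 chase 'a': 1→0 ⇒ 1;  out={0}∪out(1)={0}
  fail(5) 'acaaa': from fail(4)=1 chase 'a': 1→0 ⇒ 1;  out={1}∪out(1)={1}

Text stream:
[0] read 'c'  n0⇒n0
[1] read 'a'  n0⇒n1
[2] read 'c'  n1⇒n2
[3] read 'a'  n2⇒n3
[4] read 'a'  n3⇒n4  → match P0@[1:4]
[5] read 'a'  n4⇒n5  → match P1@[1:5]
[6] read 'a'  n5⇒n1 (via fail)
[7] read 'a'  n1⇒n1 (via fail)
[8] read 'c'  n1⇒n2
[9] read 'a'  n2⇒n3
[10] read 'a'  n3⇒n4  → match P0@[7:10]
[11] read 'a'  n4⇒n5  → match P1@[7:11]
[12] read 'a'  n5⇒n1 (via fail)
[13] read 'b'  n1⇒n0 (via fail)
[14] read 'a'  n0⇒n1
[15] read 'b'  n1⇒n0 (via fail)
[16] read 'a'  n0⇒n1
[17] read 'c'  n1⇒n2
[18] read 'a'  n2⇒n3
[19] read 'a'  n3⇒n4  → match P0@[16:19]
[20] read 'a'  n4⇒n5  → match P1@[16:20]
[21] read 'c'  n5⇒n2 (via fail)
[22] read 'a'  n2⇒n3
[23] read 'b'  n3⇒n0 (via fail)
[24] read 'b'  n0⇒n0
[25] read 'a'  n0⇒n1
[26] read 'c'  n1⇒n2
[27] read 'a'  n2⇒n3
[28] read 'a'  n3⇒n4  → match P0@[25:28]
[29] read 'a'  n4⇒n5  → match P1@[25:29]
[30] read 'c'  n5⇒n2 (via fail)
[31] read 'a'  n2⇒n3
[32] read 'a'  n3⇒n4  → match P0@[29:32]
[33] read 'a'  n4⇒n5  → match P1@[29:33]
[34] read 'a'  n5⇒n1 (via fail)
[35] read 'c'  n1⇒n2
[36] read 'a'  n2⇒n3
[37] read 'a'  n3⇒n4  → match P0@[34:37]
[38] read 'a'  n4⇒n5  → match P1@[34:38]
[39] read 'a'  n5⇒n1 (via fail)
[40] read 'c'  n1⇒n2
[41] read 'a'  n2⇒n3
[42] read 'a'  n3⇒n4  → match P0@[39:42]
[43] read 'c'  n4⇒n2 (via fail)
[44] read 'b'  n2⇒n0 (via fail)
[45] read 'a'  n0⇒n1
[46] read 'c'  n1⇒n2
[47] read 'a'  n2⇒n3
[48] read 'a'  n3⇒n4  → match P0@[45:48]
[49] read 'a'  n4⇒n5  → match P1@[45:49]
[50] read 'c'  n5⇒n2 (via fail)
[51] read 'c'  n2⇒n0 (via fail)
[52] read 'a'  n0⇒n1
[53] read 'a'  n1⇒n1 (via fail)
[54] read 'b'  n1⇒n0 (via fail)
[55] read 'a'  n0⇒n1
[56] read 'c'  n1⇒n2

Result: [[4,0],[5,1],[10,0],[11,1],[19,0],[20,1],[28,0],[29,1],[32,0],[33,1],[37,0],[38,1],[42,0],[48,0],[49,1]]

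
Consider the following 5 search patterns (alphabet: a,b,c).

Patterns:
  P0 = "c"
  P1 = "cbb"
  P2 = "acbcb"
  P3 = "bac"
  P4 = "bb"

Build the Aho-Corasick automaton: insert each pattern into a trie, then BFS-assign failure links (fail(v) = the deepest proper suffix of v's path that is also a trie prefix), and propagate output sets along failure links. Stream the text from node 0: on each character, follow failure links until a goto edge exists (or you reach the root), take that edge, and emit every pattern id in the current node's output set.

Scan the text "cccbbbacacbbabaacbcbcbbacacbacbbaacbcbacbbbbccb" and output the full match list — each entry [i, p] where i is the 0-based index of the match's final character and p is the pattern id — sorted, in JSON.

Build automaton:
Trie (insert patterns):
  0='ε' goto a→4 b→9 c→1
  1='c' goto b→2  ←P0
  2='cb' goto b→3
  3='cbb' goto ·  ←P1
  4='a' goto c→5
  5='ac' goto b→6
  6='acb' goto c→7
  7='acbc' goto b→8
  8='acbcb' goto ·  ←P2
  9='b' goto a→10 b→12
  10='ba' goto c→11
  11='bac' goto ·  ←P3
  12='bb' goto ·  ←P4

Failure links (BFS by depth):
  n1('c'): parent n0 fail=0; on 'c' 0 → fail=0;  out {0}∪∅={0}
  n4('a'): parent n0 fail=0; on 'a' 0 → fail=0;  out ∅∪∅=∅
  n9('b'): parent n0 fail=0; on 'b' 0 → fail=0;  out ∅∪∅=∅
  n2('cb'): parent n1 fail=0; on 'b' 0 → fail=9;  out ∅∪∅=∅
  n5('ac'): parent n4 fail=0; on 'c' 0 → fail=1;  out ∅∪{0}={0}
  n10('ba'): parent n9 fail=0; on 'a' 0 → fail=4;  out ∅∪∅=∅
  n12('bb'): parent n9 fail=0; on 'b' 0 → fail=9;  out {4}∪∅={4}
  n3('cbb'): parent n2 fail=9; on 'b' 9 → fail=12;  out {1}∪{4}={1,4}
  n6('acb'): parent n5 fail=1; on 'b' 1 → fail=2;  out ∅∪∅=∅
  n11('bac'): parent n10 fail=4; on 'c' 4 → fail=5;  out {3}∪{0}={0,3}
  n7('acbc'): parent n6 fail=2; on 'c' 2→9→0 → fail=1;  out ∅∪{0}={0}
  n8('acbcb'): parent n7 fail=1; on 'b' 1 → fail=2;  out {2}∪∅={2}

Run:
[0] read 'c'  n0⇒n1  emit P0@[0:0]
[1] read 'c'  n1⇒n1 (via fail)  emit P0@[1:1]
[2] read 'c'  n1⇒n1 (via fail)  emit P0@[2:2]
[3] read 'b'  n1⇒n2
[4] read 'b'  n2⇒n3  emit P1@[2:4],P4@[3:4]
[5] read 'b'  n3⇒n12 (via fail)  emit P4@[4:5]
[6] read 'a'  n12⇒n10 (via fail)
[7] read 'c'  n10⇒n11  emit P0@[7:7],P3@[5:7]
[8] read 'a'  n11⇒n4 (via fail)
[9] read 'c'  n4⇒n5  emit P0@[9:9]
[10] read 'b'  n5⇒n6
[11] read 'b'  n6⇒n3 (via fail)  emit P1@[9:11],P4@[10:11]
[12] read 'a'  n3⇒n10 (via fail)
[13] read 'b'  n10⇒n9 (via fail)
[14] read 'a'  n9⇒n10
[15] read 'a'  n10⇒n4 (via fail)
[16] read 'c'  n4⇒n5  emit P0@[16:16]
[17] read 'b'  n5⇒n6
[18] read 'c'  n6⇒n7  emit P0@[18:18]
[19] read 'b'  n7⇒n8  emit P2@[15:19]
[20] read 'c'  n8⇒n1 (via fail)  emit P0@[20:20]
[21] read 'b'  n1⇒n2
[22] read 'b'  n2⇒n3  emit P1@[20:22],P4@[21:22]
[23] read 'a'  n3⇒n10 (via fail)
[24] read 'c'  n10⇒n11  emit P0@[24:24],P3@[22:24]
[25] read 'a'  n11⇒n4 (via fail)
[26] read 'c'  n4⇒n5  emit P0@[26:26]
[27] read 'b'  n5⇒n6
[28] read 'a'  n6⇒n10 (via fail)
[29] read 'c'  n10⇒n11  emit P0@[29:29],P3@[27:29]
[30] read 'b'  n11⇒n6 (via fail)
[31] read 'b'  n6⇒n3 (via fail)  emit P1@[29:31],P4@[30:31]
[32] read 'a'  n3⇒n10 (via fail)
[33] read 'a'  n10⇒n4 (via fail)
[34] read 'c'  n4⇒n5  emit P0@[34:34]
[35] read 'b'  n5⇒n6
[36] read 'c'  n6⇒n7  emit P0@[36:36]
[37] read 'b'  n7⇒n8  emit P2@[33:37]
[38] read 'a'  n8⇒n10 (via fail)
[39] read 'c'  n10⇒n11  emit P0@[39:39],P3@[37:39]
[40] read 'b'  n11⇒n6 (via fail)
[41] read 'b'  n6⇒n3 (via fail)  emit P1@[39:41],P4@[40:41]
[42] read 'b'  n3⇒n12 (via fail)  emit P4@[41:42]
[43] read 'b'  n12⇒n12 (via fail)  emit P4@[42:43]
[44] read 'c'  n12⇒n1 (via fail)  emit P0@[44:44]
[45] read 'c'  n1⇒n1 (via fail)  emit P0@[45:45]
[46] read 'b'  n1⇒n2

All matches (sorted): [[0,0],[1,0],[2,0],[4,1],[4,4],[5,4],[7,0],[7,3],[9,0],[11,1],[11,4],[16,0],[18,0],[19,2],[20,0],[22,1],[22,4],[24,0],[24,3],[26,0],[29,0],[29,3],[31,1],[31,4],[34,0],[36,0],[37,2],[39,0],[39,3],[41,1],[41,4],[42,4],[43,4],[44,0],[45,0]]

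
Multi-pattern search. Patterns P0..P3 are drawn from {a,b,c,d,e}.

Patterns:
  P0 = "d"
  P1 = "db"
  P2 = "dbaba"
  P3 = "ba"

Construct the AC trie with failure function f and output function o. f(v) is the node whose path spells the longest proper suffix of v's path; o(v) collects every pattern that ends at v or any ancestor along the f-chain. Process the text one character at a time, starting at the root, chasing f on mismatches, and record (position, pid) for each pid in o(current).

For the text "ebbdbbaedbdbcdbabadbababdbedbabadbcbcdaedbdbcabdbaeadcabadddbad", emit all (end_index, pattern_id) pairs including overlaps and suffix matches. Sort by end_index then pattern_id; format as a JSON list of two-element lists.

Construct AC machine:
Trie nodes:
  0='ε' goto b→6 d→1
  1='d' goto b→2  [P0 ends]
  2='db' goto a→3  [P1 ends]
  3='dba' goto b→4
  4='dbab' goto a→5
  5='dbaba' goto ·  [P2 ends]
  6='b' goto a→7
  7='ba' goto ·  [P3 ends]

BFS fail/out derivation:
  fail(1) 'd': from fail(0)=0 chase 'd': 0 ⇒ 0;  out={0}∪out(0)={0}
  fail(6) 'b': from fail(0)=0 chase 'b': 0 ⇒ 0;  out=∅∪out(0)=∅
  fail(2) 'db': from fail(1)=0 chase 'b': 0 ⇒ 6;  out={1}∪out(6)={1}
  fail(7) 'ba': from fail(6)=0 chase 'a': 0 ⇒ 0;  out={3}∪out(0)={3}
  fail(3) 'dba': from fail(2)=6 chase 'a': 6 ⇒ 7;  out=∅∪out(7)={3}
  fail(4) 'dbab': from fail(3)=7 chase 'b': 7→0 ⇒ 6;  out=∅∪out(6)=∅
  fail(5) 'dbaba': from fail(4)=6 chase 'a': 6 ⇒ 7;  out={2}∪out(7)={2,3}

Run:
[0] read 'e'  n0⇒n0
[1] read 'b'  n0⇒n6
[2] read 'b'  n6⇒n6 (fail-walked)
[3] read 'd'  n6⇒n1 (fail-walked)  → match P0@[3:3]
[4] read 'b'  n1⇒n2  → match P1@[3:4]
[5] read 'b'  n2⇒n6 (fail-walked)
[6] read 'a'  n6⇒n7  → match P3@[5:6]
[7] read 'e'  n7⇒n0 (fail-walked)
[8] read 'd'  n0⇒n1  → match P0@[8:8]
[9] read 'b'  n1⇒n2  → match P1@[8:9]
[10] read 'd'  n2⇒n1 (fail-walked)  → match P0@[10:10]
[11] read 'b'  n1⇒n2  → match P1@[10:11]
[12] read 'c'  n2⇒n0 (fail-walked)
[13] read 'd'  n0⇒n1  → match P0@[13:13]
[14] read 'b'  n1⇒n2  → match P1@[13:14]
[15] read 'a'  n2⇒n3  → match P3@[14:15]
[16] read 'b'  n3⇒n4
[17] read 'a'  n4⇒n5  → match P2@[13:17],P3@[16:17]
[18] read 'd'  n5⇒n1 (fail-walked)  → match P0@[18:18]
[19] read 'b'  n1⇒n2  → match P1@[18:19]
[20] read 'a'  n2⇒n3  → match P3@[19:20]
[21] read 'b'  n3⇒n4
[22] read 'a'  n4⇒n5  → match P2@[18:22],P3@[21:22]
[23] read 'b'  n5⇒n6 (fail-walked)
[24] read 'd'  n6⇒n1 (fail-walked)  → match P0@[24:24]
[25] read 'b'  n1⇒n2  → match P1@[24:25]
[26] read 'e'  n2⇒n0 (fail-walked)
[27] read 'd'  n0⇒n1  → match P0@[27:27]
[28] read 'b'  n1⇒n2  → match P1@[27:28]
[29] read 'a'  n2⇒n3  → match P3@[28:29]
[30] read 'b'  n3⇒n4
[31] read 'a'  n4⇒n5  → match P2@[27:31],P3@[30:31]
[32] read 'd'  n5⇒n1 (fail-walked)  → match P0@[32:32]
[33] read 'b'  n1⇒n2  → match P1@[32:33]
[34] read 'c'  n2⇒n0 (fail-walked)
[35] read 'b'  n0⇒n6
[36] read 'c'  n6⇒n0 (fail-walked)
[37] read 'd'  n0⇒n1  → match P0@[37:37]
[38] read 'a'  n1⇒n0 (fail-walked)
[39] read 'e'  n0⇒n0
[40] read 'd'  n0⇒n1  → match P0@[40:40]
[41] read 'b'  n1⇒n2  → match P1@[40:41]
[42] read 'd'  n2⇒n1 (fail-walked)  → match P0@[42:42]
[43] read 'b'  n1⇒n2  → match P1@[42:43]
[44] read 'c'  n2⇒n0 (fail-walked)
[45] read 'a'  n0⇒n0
[46] read 'b'  n0⇒n6
[47] read 'd'  n6⇒n1 (fail-walked)  → match P0@[47:47]
[48] read 'b'  n1⇒n2  → match P1@[47:48]
[49] read 'a'  n2⇒n3  → match P3@[48:49]
[50] read 'e'  n3⇒n0 (fail-walked)
[51] read 'a'  n0⇒n0
[52] read 'd'  n0⇒n1  → match P0@[52:52]
[53] read 'c'  n1⇒n0 (fail-walked)
[54] read 'a'  n0⇒n0
[55] read 'b'  n0⇒n6
[56] read 'a'  n6⇒n7  → match P3@[55:56]
[57] read 'd'  n7⇒n1 (fail-walked)  → match P0@[57:57]
[58] read 'd'  n1⇒n1 (fail-walked)  → match P0@[58:58]
[59] read 'd'  n1⇒n1 (fail-walked)  → match P0@[59:59]
[60] read 'b'  n1⇒n2  → match P1@[59:60]
[61] read 'a'  n2⇒n3  → match P3@[60:61]
[62] read 'd'  n3⇒n1 (fail-walked)  → match P0@[62:62]

Result: [[3,0],[4,1],[6,3],[8,0],[9,1],[10,0],[11,1],[13,0],[14,1],[15,3],[17,2],[17,3],[18,0],[19,1],[20,3],[22,2],[22,3],[24,0],[25,1],[27,0],[28,1],[29,3],[31,2],[31,3],[32,0],[33,1],[37,0],[40,0],[41,1],[42,0],[43,1],[47,0],[48,1],[49,3],[52,0],[56,3],[57,0],[58,0],[59,0],[60,1],[61,3],[62,0]]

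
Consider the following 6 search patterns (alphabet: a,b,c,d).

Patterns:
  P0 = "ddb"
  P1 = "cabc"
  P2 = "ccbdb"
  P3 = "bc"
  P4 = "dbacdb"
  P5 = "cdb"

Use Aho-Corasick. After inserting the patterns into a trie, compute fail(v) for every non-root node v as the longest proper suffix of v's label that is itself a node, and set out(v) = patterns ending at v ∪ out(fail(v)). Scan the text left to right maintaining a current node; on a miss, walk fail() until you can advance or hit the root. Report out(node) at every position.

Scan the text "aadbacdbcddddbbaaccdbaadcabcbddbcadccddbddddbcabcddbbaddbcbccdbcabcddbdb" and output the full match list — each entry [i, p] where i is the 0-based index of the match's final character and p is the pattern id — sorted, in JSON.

Build automaton:
Trie (insert patterns):
  0='ε' goto b→12 c→4 d→1
  1='d' goto b→14 d→2
  2='dd' goto b→3
  3='ddb' goto ·  ←P0
  4='c' goto a→5 c→8 d→19
  5='ca' goto b→6
  6='cab' goto c→7
  7='cabc' goto ·  ←P1
  8='cc' goto b→9
  9='ccb' goto d→10
  10='ccbd' goto b→11
  11='ccbdb' goto ·  ←P2
  12='b' goto c→13
  13='bc' goto ·  ←P3
  14='db' goto a→15
  15='dba' goto c→16
  16='dbac' goto d→17
  17='dbacd' goto b→18
  18='dbacdb' goto ·  ←P4
  19='cd' goto b→20
  20='cdb' goto ·  ←P5

BFS fail/out derivation:
  n1('d'): parent n0 fail=0; on 'd' 0 → fail=0;  out ∅∪∅=∅
  n4('c'): parent n0 fail=0; on 'c' 0 → fail=0;  out ∅∪∅=∅
  n12('b'): parent n0 fail=0; on 'b' 0 → fail=0;  out ∅∪∅=∅
  n2('dd'): parent n1 fail=0; on 'd' 0 → fail=1;  out ∅∪∅=∅
  n5('ca'): parent n4 fail=0; on 'a' 0 → fail=0;  out ∅∪∅=∅
  n8('cc'): parent n4 fail=0; on 'c' 0 → fail=4;  out ∅∪∅=∅
  n13('bc'): parent n12 fail=0; on 'c' 0 → fail=4;  out {3}∪∅={3}
  n14('db'): parent n1 fail=0; on 'b' 0 → fail=12;  out ∅∪∅=∅
  n19('cd'): parent n4 fail=0; on 'd' 0 → fail=1;  out ∅∪∅=∅
  n3('ddb'): parent n2 fail=1; on 'b' 1 → fail=14;  out {0}∪∅={0}
  n6('cab'): parent n5 fail=0; on 'b' 0 → fail=12;  out ∅∪∅=∅
  n9('ccb'): parent n8 fail=4; on 'b' 4→0 → fail=12;  out ∅∪∅=∅
  n15('dba'): parent n14 fail=12; on 'a' 12→0 → fail=0;  out ∅∪∅=∅
  n20('cdb'): parent n19 fail=1; on 'b' 1 → fail=14;  out {5}∪∅={5}
  n7('cabc'): parent n6 fail=12; on 'c' 12 → fail=13;  out {1}∪{3}={1,3}
  n10('ccbd'): parent n9 fail=12; on 'd' 12→0 → fail=1;  out ∅∪∅=∅
  n16('dbac'): parent n15 fail=0; on 'c' 0 → fail=4;  out ∅∪∅=∅
  n11('ccbdb'): parent n10 fail=1; on 'b' 1 → fail=14;  out {2}∪∅={2}
  n17('dbacd'): parent n16 fail=4; on 'd' 4 → fail=19;  out ∅∪∅=∅
  n18('dbacdb'): parent n17 fail=19; on 'b' 19 → fail=20;  out {4}∪{5}={4,5}

Run:
[0] read 'a'  n0⇒n0
[1] read 'a'  n0⇒n0
[2] read 'd'  n0⇒n1
[3] read 'b'  n1⇒n14
[4] read 'a'  n14⇒n15
[5] read 'c'  n15⇒n16
[6] read 'd'  n16⇒n17
[7] read 'b'  n17⇒n18  emit P4@[2:7],P5@[5:7]
[8] read 'c'  n18⇒n13 (via fail)  emit P3@[7:8]
[9] read 'd'  n13⇒n19 (via fail)
[10] read 'd'  n19⇒n2 (via fail)
[11] read 'd'  n2⇒n2 (via fail)
[12] read 'd'  n2⇒n2 (via fail)
[13] read 'b'  n2⇒n3  emit P0@[11:13]
[14] read 'b'  n3⇒n12 (via fail)
[15] read 'a'  n12⇒n0 (via fail)
[16] read 'a'  n0⇒n0
[17] read 'c'  n0⇒n4
[18] read 'c'  n4⇒n8
[19] read 'd'  n8⇒n19 (via fail)
[20] read 'b'  n19⇒n20  emit P5@[18:20]
[21] read 'a'  n20⇒n15 (via fail)
[22] read 'a'  n15⇒n0 (via fail)
[23] read 'd'  n0⇒n1
[24] read 'c'  n1⇒n4 (via fail)
[25] read 'a'  n4⇒n5
[26] read 'b'  n5⇒n6
[27] read 'c'  n6⇒n7  emit P1@[24:27],P3@[26:27]
[28] read 'b'  n7⇒n12 (via fail)
[29] read 'd'  n12⇒n1 (via fail)
[30] read 'd'  n1⇒n2
[31] read 'b'  n2⇒n3  emit P0@[29:31]
[32] read 'c'  n3⇒n13 (via fail)  emit P3@[31:32]
[33] read 'a'  n13⇒n5 (via fail)
[34] read 'd'  n5⇒n1 (via fail)
[35] read 'c'  n1⇒n4 (via fail)
[36] read 'c'  n4⇒n8
[37] read 'd'  n8⇒n19 (via fail)
[38] read 'd'  n19⇒n2 (via fail)
[39] read 'b'  n2⇒n3  emit P0@[37:39]
[40] read 'd'  n3⇒n1 (via fail)
[41] read 'd'  n1⇒n2
[42] read 'd'  n2⇒n2 (via fail)
[43] read 'd'  n2⇒n2 (via fail)
[44] read 'b'  n2⇒n3  emit P0@[42:44]
[45] read 'c'  n3⇒n13 (via fail)  emit P3@[44:45]
[46] read 'a'  n13⇒n5 (via fail)
[47] read 'b'  n5⇒n6
[48] read 'c'  n6⇒n7  emit P1@[45:48],P3@[47:48]
[49] read 'd'  n7⇒n19 (via fail)
[50] read 'd'  n19⇒n2 (via fail)
[51] read 'b'  n2⇒n3  emit P0@[49:51]
[52] read 'b'  n3⇒n12 (via fail)
[53] read 'a'  n12⇒n0 (via fail)
[54] read 'd'  n0⇒n1
[55] read 'd'  n1⇒n2
[56] read 'b'  n2⇒n3  emit P0@[54:56]
[57] read 'c'  n3⇒n13 (via fail)  emit P3@[56:57]
[58] read 'b'  n13⇒n12 (via fail)
[59] read 'c'  n12⇒n13  emit P3@[58:59]
[60] read 'c'  n13⇒n8 (via fail)
[61] read 'd'  n8⇒n19 (via fail)
[62] read 'b'  n19⇒n20  emit P5@[60:62]
[63] read 'c'  n20⇒n13 (via fail)  emit P3@[62:63]
[64] read 'a'  n13⇒n5 (via fail)
[65] read 'b'  n5⇒n6
[66] read 'c'  n6⇒n7  emit P1@[63:66],P3@[65:66]
[67] read 'd'  n7⇒n19 (via fail)
[68] read 'd'  n19⇒n2 (via fail)
[69] read 'b'  n2⇒n3  emit P0@[67:69]
[70] read 'd'  n3⇒n1 (via fail)
[71] read 'b'  n1⇒n14

All matches (sorted): [[7,4],[7,5],[8,3],[13,0],[20,5],[27,1],[27,3],[31,0],[32,3],[39,0],[44,0],[45,3],[48,1],[48,3],[51,0],[56,0],[57,3],[59,3],[62,5],[63,3],[66,1],[66,3],[69,0]]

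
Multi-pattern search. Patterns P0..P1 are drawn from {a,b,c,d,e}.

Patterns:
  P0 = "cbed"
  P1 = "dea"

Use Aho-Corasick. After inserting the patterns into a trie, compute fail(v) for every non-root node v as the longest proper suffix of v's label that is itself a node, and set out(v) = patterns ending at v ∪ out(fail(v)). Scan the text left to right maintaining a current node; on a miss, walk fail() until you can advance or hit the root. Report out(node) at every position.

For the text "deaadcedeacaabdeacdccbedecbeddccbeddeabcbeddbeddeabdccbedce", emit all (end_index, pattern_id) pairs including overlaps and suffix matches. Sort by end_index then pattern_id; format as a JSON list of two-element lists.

Construct AC machine:
Trie (insert patterns):
  0='ε' goto c→1 d→5
  1='c' goto b→2
  2='cb' goto e→3
  3='cbe' goto d→4
  4='cbed' goto ·  ←P0
  5='d' goto e→6
  6='de' goto a→7
  7='dea' goto ·  ←P1

BFS fail/out derivation:
  n1('c'): parent n0 fail=0; on 'c' 0 → fail=0;  out ∅∪∅=∅
  n5('d'): parent n0 fail=0; on 'd' 0 → fail=0;  out ∅∪∅=∅
  n2('cb'): parent n1 fail=0; on 'b' 0 → fail=0;  out ∅∪∅=∅
  n6('de'): parent n5 fail=0; on 'e' 0 → fail=0;  out ∅∪∅=∅
  n3('cbe'): parent n2 fail=0; on 'e' 0 → fail=0;  out ∅∪∅=∅
  n7('dea'): parent n6 fail=0; on 'a' 0 → fail=0;  out {1}∪∅={1}
  n4('cbed'): parent n3 fail=0; on 'd' 0 → fail=5;  out {0}∪∅={0}

Text stream:
[0] read 'd'  n0⇒n5
[1] read 'e'  n5⇒n6
[2] read 'a'  n6⇒n7  ** P1@[0:2]
[3] read 'a'  n7⇒n0 (via fail)
[4] read 'd'  n0⇒n5
[5] read 'c'  n5⇒n1 (via fail)
[6] read 'e'  n1⇒n0 (via fail)
[7] read 'd'  n0⇒n5
[8] read 'e'  n5⇒n6
[9] read 'a'  n6⇒n7  ** P1@[7:9]
[10] read 'c'  n7⇒n1 (via fail)
[11] read 'a'  n1⇒n0 (via fail)
[12] read 'a'  n0⇒n0
[13] read 'b'  n0⇒n0
[14] read 'd'  n0⇒n5
[15] read 'e'  n5⇒n6
[16] read 'a'  n6⇒n7  ** P1@[14:16]
[17] read 'c'  n7⇒n1 (via fail)
[18] read 'd'  n1⇒n5 (via fail)
[19] read 'c'  n5⇒n1 (via fail)
[20] read 'c'  n1⇒n1 (via fail)
[21] read 'b'  n1⇒n2
[22] read 'e'  n2⇒n3
[23] read 'd'  n3⇒n4  ** P0@[20:23]
[24] read 'e'  n4⇒n6 (via fail)
[25] read 'c'  n6⇒n1 (via fail)
[26] read 'b'  n1⇒n2
[27] read 'e'  n2⇒n3
[28] read 'd'  n3⇒n4  ** P0@[25:28]
[29] read 'd'  n4⇒n5 (via fail)
[30] read 'c'  n5⇒n1 (via fail)
[31] read 'c'  n1⇒n1 (via fail)
[32] read 'b'  n1⇒n2
[33] read 'e'  n2⇒n3
[34] read 'd'  n3⇒n4  ** P0@[31:34]
[35] read 'd'  n4⇒n5 (via fail)
[36] read 'e'  n5⇒n6
[37] read 'a'  n6⇒n7  ** P1@[35:37]
[38] read 'b'  n7⇒n0 (via fail)
[39] read 'c'  n0⇒n1
[40] read 'b'  n1⇒n2
[41] read 'e'  n2⇒n3
[42] read 'd'  n3⇒n4  ** P0@[39:42]
[43] read 'd'  n4⇒n5 (via fail)
[44] read 'b'  n5⇒n0 (via fail)
[45] read 'e'  n0⇒n0
[46] read 'd'  n0⇒n5
[47] read 'd'  n5⇒n5 (via fail)
[48] read 'e'  n5⇒n6
[49] read 'a'  n6⇒n7  ** P1@[47:49]
[50] read 'b'  n7⇒n0 (via fail)
[51] read 'd'  n0⇒n5
[52] read 'c'  n5⇒n1 (via fail)
[53] read 'c'  n1⇒n1 (via fail)
[54] read 'b'  n1⇒n2
[55] read 'e'  n2⇒n3
[56] read 'd'  n3⇒n4  ** P0@[53:56]
[57] read 'c'  n4⇒n1 (via fail)
[58] read 'e'  n1⇒n0 (via fail)

All matches (sorted): [[2,1],[9,1],[16,1],[23,0],[28,0],[34,0],[37,1],[42,0],[49,1],[56,0]]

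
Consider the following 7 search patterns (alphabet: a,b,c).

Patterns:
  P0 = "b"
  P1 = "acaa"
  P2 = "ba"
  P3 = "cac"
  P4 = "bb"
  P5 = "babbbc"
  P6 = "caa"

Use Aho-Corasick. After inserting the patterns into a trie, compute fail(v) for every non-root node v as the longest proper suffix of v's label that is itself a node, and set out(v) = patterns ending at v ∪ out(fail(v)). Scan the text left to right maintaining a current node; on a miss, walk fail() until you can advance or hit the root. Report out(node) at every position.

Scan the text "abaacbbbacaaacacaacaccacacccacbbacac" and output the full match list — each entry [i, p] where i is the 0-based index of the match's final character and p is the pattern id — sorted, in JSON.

Construct AC machine:
Trie (insert patterns):
  n0 'ε': a→2 b→1 c→7
  n1 'b': a→6 b→10  ←P0
  n2 'a': c→3
  n3 'ac': a→4
  n4 'aca': a→5
  n5 'acaa': ·  ←P1
  n6 'ba': b→11  ←P2
  n7 'c': a→8
  n8 'ca': a→15 c→9
  n9 'cac': ·  ←P3
  n10 'bb': ·  ←P4
  n11 'bab': b→12
  n12 'babb': b→13
  n13 'babbb': c→14
  n14 'babbbc': ·  ←P5
  n15 'caa': ·  ←P6

BFS fail/out derivation:
  fail(1) 'b': from fail(0)=0 chase 'b': 0 ⇒ 0;  out={0}∪out(0)={0}
  fail(2) 'a': from fail(0)=0 chase 'a': 0 ⇒ 0;  out=∅∪out(0)=∅
  fail(7) 'c': from fail(0)=0 chase 'c': 0 ⇒ 0;  out=∅∪out(0)=∅
  fail(3) 'ac': from fail(2)=0 chase 'c': 0 ⇒ 7;  out=∅∪out(7)=∅
  fail(6) 'ba': from fail(1)=0 chase 'a': 0 ⇒ 2;  out={2}∪out(2)={2}
  fail(8) 'ca': from fail(7)=0 chase 'a': 0 ⇒ 2;  out=∅∪out(2)=∅
  fail(10) 'bb': from fail(1)=0 chase 'b': 0 ⇒ 1;  out={4}∪out(1)={0,4}
  fail(4) 'aca': from fail(3)=7 chase 'a': 7 ⇒ 8;  out=∅∪out(8)=∅
  fail(9) 'cac': from fail(8)=2 chase 'c': 2 ⇒ 3;  out={3}∪out(3)={3}
  fail(11) 'bab': from fail(6)=2 chase 'b': 2→0 ⇒ 1;  out=∅∪out(1)={0}
  fail(15) 'caa': from fail(8)=2 chase 'a': 2→0 ⇒ 2;  out={6}∪out(2)={6}
  fail(5) 'acaa': from fail(4)=8 chase 'a': 8 ⇒ 15;  out={1}∪out(15)={1,6}
  fail(12) 'babb': from fail(11)=1 chase 'b': 1 ⇒ 10;  out=∅∪out(10)={0,4}
  fail(13) 'babbb': from fail(12)=10 chase 'b': 10→1 ⇒ 10;  out=∅∪out(10)={0,4}
  fail(14) 'babbbc': from fail(13)=10 chase 'c': 10→1→0 ⇒ 7;  out={5}∪out(7)={5}

Text stream:
[0] read 'a'  n0⇒n2
[1] read 'b'  n2⇒n1 ·f  emit P0@[1:1]
[2] read 'a'  n1⇒n6  emit P2@[1:2]
[3] read 'a'  n6⇒n2 ·f
[4] read 'c'  n2⇒n3
[5] read 'b'  n3⇒n1 ·f  emit P0@[5:5]
[6] read 'b'  n1⇒n10  emit P0@[6:6],P4@[5:6]
[7] read 'b'  n10⇒n10 ·f  emit P0@[7:7],P4@[6:7]
[8] read 'a'  n10⇒n6 ·f  emit P2@[7:8]
[9] read 'c'  n6⇒n3 ·f
[10] read 'a'  n3⇒n4
[11] read 'a'  n4⇒n5  emit P1@[8:11],P6@[9:11]
[12] read 'a'  n5⇒n2 ·f
[13] read 'c'  n2⇒n3
[14] read 'a'  n3⇒n4
[15] read 'c'  n4⇒n9 ·f  emit P3@[13:15]
[16] read 'a'  n9⇒n4 ·f
[17] read 'a'  n4⇒n5  emit P1@[14:17],P6@[15:17]
[18] read 'c'  n5⇒n3 ·f
[19] read 'a'  n3⇒n4
[20] read 'c'  n4⇒n9 ·f  emit P3@[18:20]
[21] read 'c'  n9⇒n7 ·f
[22] read 'a'  n7⇒n8
[23] read 'c'  n8⇒n9  emit P3@[21:23]
[24] read 'a'  n9⇒n4 ·f
[25] read 'c'  n4⇒n9 ·f  emit P3@[23:25]
[26] read 'c'  n9⇒n7 ·f
[27] read 'c'  n7⇒n7 ·f
[28] read 'a'  n7⇒n8
[29] read 'c'  n8⇒n9  emit P3@[27:29]
[30] read 'b'  n9⇒n1 ·f  emit P0@[30:30]
[31] read 'b'  n1⇒n10  emit P0@[31:31],P4@[30:31]
[32] read 'a'  n10⇒n6 ·f  emit P2@[31:32]
[33] read 'c'  n6⇒n3 ·f
[34] read 'a'  n3⇒n4
[35] read 'c'  n4⇒n9 ·f  emit P3@[33:35]

All matches (sorted): [[1,0],[2,2],[5,0],[6,0],[6,4],[7,0],[7,4],[8,2],[11,1],[11,6],[15,3],[17,1],[17,6],[20,3],[23,3],[25,3],[29,3],[30,0],[31,0],[31,4],[32,2],[35,3]]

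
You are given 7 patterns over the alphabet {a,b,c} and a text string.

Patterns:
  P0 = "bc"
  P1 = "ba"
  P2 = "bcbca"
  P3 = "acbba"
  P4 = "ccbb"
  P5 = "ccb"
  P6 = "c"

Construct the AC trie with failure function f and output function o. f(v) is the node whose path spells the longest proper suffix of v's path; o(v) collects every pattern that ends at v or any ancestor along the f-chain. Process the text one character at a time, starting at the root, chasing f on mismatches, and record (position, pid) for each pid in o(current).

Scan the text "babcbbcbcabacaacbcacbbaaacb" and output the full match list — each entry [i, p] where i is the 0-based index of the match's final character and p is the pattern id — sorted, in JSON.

Build automaton:
Trie (insert patterns):
  n0 'ε': a→7 b→1 c→12
  n1 'b': a→3 c→2
  n2 'bc': b→4  [P0 ends]
  n3 'ba': ·  [P1 ends]
  n4 'bcb': c→5
  n5 'bcbc': a→6
  n6 'bcbca': ·  [P2 ends]
  n7 'a': c→8
  n8 'ac': b→9
  n9 'acb': b→10
  n10 'acbb': a→11
  n11 'acbba': ·  [P3 ends]
  n12 'c': c→13  [P6 ends]
  n13 'cc': b→14
  n14 'ccb': b→15  [P5 ends]
  n15 'ccbb': ·  [P4 ends]

Failure links (BFS by depth):
  n1('b'): parent n0 fail=0; on 'b' 0 → fail=0;  out ∅∪∅=∅
  n7('a'): parent n0 fail=0; on 'a' 0 → fail=0;  out ∅∪∅=∅
  n12('c'): parent n0 fail=0; on 'c' 0 → fail=0;  out {6}∪∅={6}
  n2('bc'): parent n1 fail=0; on 'c' 0 → fail=12;  out {0}∪{6}={0,6}
  n3('ba'): parent n1 fail=0; on 'a' 0 → fail=7;  out {1}∪∅={1}
  n8('ac'): parent n7 fail=0; on 'c' 0 → fail=12;  out ∅∪{6}={6}
  n13('cc'): parent n12 fail=0; on 'c' 0 → fail=12;  out ∅∪{6}={6}
  n4('bcb'): parent n2 fail=12; on 'b' 12→0 → fail=1;  out ∅∪∅=∅
  n9('acb'): parent n8 fail=12; on 'b' 12→0 → fail=1;  out ∅∪∅=∅
  n14('ccb'): parent n13 fail=12; on 'b' 12→0 → fail=1;  out {5}∪∅={5}
  n5('bcbc'): parent n4 fail=1; on 'c' 1 → fail=2;  out ∅∪{0,6}={0,6}
  n10('acbb'): parent n9 fail=1; on 'b' 1→0 → fail=1;  out ∅∪∅=∅
  n15('ccbb'): parent n14 fail=1; on 'b' 1→0 → fail=1;  out {4}∪∅={4}
  n6('bcbca'): parent n5 fail=2; on 'a' 2→12→0 → fail=7;  out {2}∪∅={2}
  n11('acbba'): parent n10 fail=1; on 'a' 1 → fail=3;  out {3}∪{1}={1,3}

Scan:
[0] read 'b'  n0⇒n1
[1] read 'a'  n1⇒n3  ** P1@[0:1]
[2] read 'b'  n3⇒n1 (via fail)
[3] read 'c'  n1⇒n2  ** P0@[2:3],P6@[3:3]
[4] read 'b'  n2⇒n4
[5] read 'b'  n4⇒n1 (via fail)
[6] read 'c'  n1⇒n2  ** P0@[5:6],P6@[6:6]
[7] read 'b'  n2⇒n4
[8] read 'c'  n4⇒n5  ** P0@[7:8],P6@[8:8]
[9] read 'a'  n5⇒n6  ** P2@[5:9]
[10] read 'b'  n6⇒n1 (via fail)
[11] read 'a'  n1⇒n3  ** P1@[10:11]
[12] read 'c'  n3⇒n8 (via fail)  ** P6@[12:12]
[13] read 'a'  n8⇒n7 (via fail)
[14] read 'a'  n7⇒n7 (via fail)
[15] read 'c'  n7⇒n8  ** P6@[15:15]
[16] read 'b'  n8⇒n9
[17] read 'c'  n9⇒n2 (via fail)  ** P0@[16:17],P6@[17:17]
[18] read 'a'  n2⇒n7 (via fail)
[19] read 'c'  n7⇒n8  ** P6@[19:19]
[20] read 'b'  n8⇒n9
[21] read 'b'  n9⇒n10
[22] read 'a'  n10⇒n11  ** P1@[21:22],P3@[18:22]
[23] read 'a'  n11⇒n7 (via fail)
[24] read 'a'  n7⇒n7 (via fail)
[25] read 'c'  n7⇒n8  ** P6@[25:25]
[26] read 'b'  n8⇒n9

All matches (sorted): [[1,1],[3,0],[3,6],[6,0],[6,6],[8,0],[8,6],[9,2],[11,1],[12,6],[15,6],[17,0],[17,6],[19,6],[22,1],[22,3],[25,6]]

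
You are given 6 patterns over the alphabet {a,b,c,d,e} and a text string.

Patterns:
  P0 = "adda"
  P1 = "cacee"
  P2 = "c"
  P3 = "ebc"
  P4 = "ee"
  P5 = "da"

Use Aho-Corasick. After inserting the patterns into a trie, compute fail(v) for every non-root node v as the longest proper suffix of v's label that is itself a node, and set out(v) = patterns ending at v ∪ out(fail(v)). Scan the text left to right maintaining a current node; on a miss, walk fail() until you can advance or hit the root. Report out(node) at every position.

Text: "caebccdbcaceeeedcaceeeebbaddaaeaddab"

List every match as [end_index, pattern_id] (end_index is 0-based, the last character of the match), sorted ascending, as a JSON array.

Construct AC machine:
Trie nodes:
  0='ε' goto a→1 c→5 d→14 e→10
  1='a' goto d→2
  2='ad' goto d→3
  3='add' goto a→4
  4='adda' goto ·  ←P0
  5='c' goto a→6  ←P2
  6='ca' goto c→7
  7='cac' goto e→8
  8='cace' goto e→9
  9='cacee' goto ·  ←P1
  10='e' goto b→11 e→13
  11='eb' goto c→12
  12='ebc' goto ·  ←P3
  13='ee' goto ·  ←P4
  14='d' goto a→15
  15='da' goto ·  ←P5

BFS fail/out derivation:
  n1('a'): parent n0 fail=0; on 'a' 0 → fail=0;  out ∅∪∅=∅
  n5('c'): parent n0 fail=0; on 'c' 0 → fail=0;  out {2}∪∅={2}
  n10('e'): parent n0 fail=0; on 'e' 0 → fail=0;  out ∅∪∅=∅
  n14('d'): parent n0 fail=0; on 'd' 0 → fail=0;  out ∅∪∅=∅
  n2('ad'): parent n1 fail=0; on 'd' 0 → fail=14;  out ∅∪∅=∅
  n6('ca'): parent n5 fail=0; on 'a' 0 → fail=1;  out ∅∪∅=∅
  n11('eb'): parent n10 fail=0; on 'b' 0 → fail=0;  out ∅∪∅=∅
  n13('ee'): parent n10 fail=0; on 'e' 0 → fail=10;  out {4}∪∅={4}
  n15('da'): parent n14 fail=0; on 'a' 0 → fail=1;  out {5}∪∅={5}
  n3('add'): parent n2 fail=14; on 'd' 14→0 → fail=14;  out ∅∪∅=∅
  n7('cac'): parent n6 fail=1; on 'c' 1→0 → fail=5;  out ∅∪{2}={2}
  n12('ebc'): parent n11 fail=0; on 'c' 0 → fail=5;  out {3}∪{2}={2,3}
  n4('adda'): parent n3 fail=14; on 'a' 14 → fail=15;  out {0}∪{5}={0,5}
  n8('cace'): parent n7 fail=5; on 'e' 5→0 → fail=10;  out ∅∪∅=∅
  n9('cacee'): parent n8 fail=10; on 'e' 10 → fail=13;  out {1}∪{4}={1,4}

Text stream:
[0] read 'c'  n0⇒n5  ** P2@[0:0]
[1] read 'a'  n5⇒n6
[2] read 'e'  n6⇒n10 ·f
[3] read 'b'  n10⇒n11
[4] read 'c'  n11⇒n12  ** P2@[4:4],P3@[2:4]
[5] read 'c'  n12⇒n5 ·f  ** P2@[5:5]
[6] read 'd'  n5⇒n14 ·f
[7] read 'b'  n14⇒n0 ·f
[8] read 'c'  n0⇒n5  ** P2@[8:8]
[9] read 'a'  n5⇒n6
[10] read 'c'  n6⇒n7  ** P2@[10:10]
[11] read 'e'  n7⇒n8
[12] read 'e'  n8⇒n9  ** P1@[8:12],P4@[11:12]
[13] read 'e'  n9⇒n13 ·f  ** P4@[12:13]
[14] read 'e'  n13⇒n13 ·f  ** P4@[13:14]
[15] read 'd'  n13⇒n14 ·f
[16] read 'c'  n14⇒n5 ·f  ** P2@[16:16]
[17] read 'a'  n5⇒n6
[18] read 'c'  n6⇒n7  ** P2@[18:18]
[19] read 'e'  n7⇒n8
[20] read 'e'  n8⇒n9  ** P1@[16:20],P4@[19:20]
[21] read 'e'  n9⇒n13 ·f  ** P4@[20:21]
[22] read 'e'  n13⇒n13 ·f  ** P4@[21:22]
[23] read 'b'  n13⇒n11 ·f
[24] read 'b'  n11⇒n0 ·f
[25] read 'a'  n0⇒n1
[26] read 'd'  n1⇒n2
[27] read 'd'  n2⇒n3
[28] read 'a'  n3⇒n4  ** P0@[25:28],P5@[27:28]
[29] read 'a'  n4⇒n1 ·f
[30] read 'e'  n1⇒n10 ·f
[31] read 'a'  n10⇒n1 ·f
[32] read 'd'  n1⇒n2
[33] read 'd'  n2⇒n3
[34] read 'a'  n3⇒n4  ** P0@[31:34],P5@[33:34]
[35] read 'b'  n4⇒n0 ·f

All matches (sorted): [[0,2],[4,2],[4,3],[5,2],[8,2],[10,2],[12,1],[12,4],[13,4],[14,4],[16,2],[18,2],[20,1],[20,4],[21,4],[22,4],[28,0],[28,5],[34,0],[34,5]]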